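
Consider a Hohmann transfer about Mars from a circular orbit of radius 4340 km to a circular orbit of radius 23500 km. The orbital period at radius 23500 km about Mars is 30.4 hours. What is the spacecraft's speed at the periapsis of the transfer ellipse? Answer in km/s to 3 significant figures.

From Kepler's third law T² = 4π²r³/μ at r = 23500 km, T = 30.4 hours = 30.4 × 3600 s = 1.0944×10^5 s: μ = 4π²r³/T² = 42777.1 km³/s².
The Hohmann ellipse has a_t = (r₁ + r₂)/2 = 13920 km.
The periapsis of the transfer ellipse is at r = 4340 km.
Applying v² = μ(2/r − 1/a_t): v = 4.079 km/s.

v = 4.08 km/s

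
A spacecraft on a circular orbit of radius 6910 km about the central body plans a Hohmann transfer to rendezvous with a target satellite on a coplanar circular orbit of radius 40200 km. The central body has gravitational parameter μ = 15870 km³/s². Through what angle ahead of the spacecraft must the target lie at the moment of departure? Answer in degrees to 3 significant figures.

φ = 99.3°

The Hohmann ellipse has a_t = (r₁ + r₂)/2 = 23555 km.
Transfer time t = π√(a_t³/μ) = 90150 s.
The target's mean motion on its circular orbit is ω₂ = √(μ/r₂³) = 1.563×10^-5 rad/s.
Angle swept by the target during transfer: ω₂·t = 1.409 rad = 80.73°.
Arrival is 180° from departure on the ellipse, so φ = 180° − 80.73° = 99.3°.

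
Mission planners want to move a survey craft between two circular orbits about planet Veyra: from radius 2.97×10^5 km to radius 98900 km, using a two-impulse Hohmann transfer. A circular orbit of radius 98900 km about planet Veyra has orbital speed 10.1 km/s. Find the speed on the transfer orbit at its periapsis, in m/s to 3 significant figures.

v = 12400 m/s

From the circular-orbit relation v² = μ/r at r = 98900 km: μ = v²r = (10.1)² × 98900 = 1.00888×10^7 km³/s².
Transfer-ellipse semi-major axis a_t = (r₁ + r₂)/2 = (2.970×10^5 + 98900)/2 = 1.9795×10^5 km.
At periapsis, r = 98900 km.
Applying v² = μ(2/r − 1/a_t): v = 12.37 km/s.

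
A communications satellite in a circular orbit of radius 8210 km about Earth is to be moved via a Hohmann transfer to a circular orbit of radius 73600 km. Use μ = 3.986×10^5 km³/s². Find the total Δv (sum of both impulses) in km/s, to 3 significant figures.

Transfer-ellipse semi-major axis a_t = (r₁ + r₂)/2 = (8210 + 73600)/2 = 40905 km.
At r₁ the circular-orbit speed is v₁ = √(μ/r₁) = 6.9678 km/s.
Transfer-orbit speed at r₁ (vis-viva equation): v_p = √[μ(2/r₁ − 1/a_t)] = 9.3465 km/s.
First burn Δv₁ = |v_p − v₁| = 2.3787 km/s.
At r₂, v₂ = √(μ/r₂) = 2.3272 km/s.
Transfer-orbit speed at r₂: v_a = √[μ(2/r₂ − 1/a_t)] = 1.0426 km/s.
Second burn Δv₂ = |v₂ − v_a| = 1.2846 km/s.
Total Δv = Δv₁ + Δv₂ = 3.663 km/s.

Δv = 3.66 km/s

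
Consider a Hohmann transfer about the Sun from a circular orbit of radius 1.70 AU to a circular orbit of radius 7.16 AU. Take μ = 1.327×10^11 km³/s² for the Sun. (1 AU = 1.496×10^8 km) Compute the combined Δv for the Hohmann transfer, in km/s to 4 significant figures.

In km: r₁ = 1.70 × 1.496×10^8 = 2.5432×10^8 km; r₂ = 7.16 × 1.496×10^8 = 1.071136×10^9 km.
Transfer-ellipse semi-major axis a_t = (r₁ + r₂)/2 = (2.5432×10^8 + 1.071136×10^9)/2 = 6.62728×10^8 km.
Circular speed at r₁: v₁ = √(μ/r₁) = √(1.327×10^11/2.5432×10^8) = 22.8426 km/s.
Transfer-orbit speed at r₁ (v² = μ(2/r − 1/a)): v_p = √[μ(2/r₁ − 1/a_t)] = 29.0402 km/s.
First burn Δv₁ = |v_p − v₁| = 6.198 km/s.
At r₂, v₂ = √(μ/r₂) = 11.13 km/s.
Transfer-orbit speed at r₂: v_a = √[μ(2/r₂ − 1/a_t)] = 6.895 km/s.
Second burn Δv₂ = |v₂ − v_a| = 4.235 km/s.
Δv = Δv₁ + Δv₂ = 6.198 + 4.235 = 10.43 km/s.

Δv = 10.43 km/s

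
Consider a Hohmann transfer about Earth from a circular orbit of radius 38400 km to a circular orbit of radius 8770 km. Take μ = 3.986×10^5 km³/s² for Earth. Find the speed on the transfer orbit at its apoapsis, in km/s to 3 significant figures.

v = 1.96 km/s

The Hohmann ellipse has a_t = (r₁ + r₂)/2 = 23585 km.
At apoapsis, r = 38400 km.
Applying v² = μ(2/r − 1/a_t): v = 1.965 km/s.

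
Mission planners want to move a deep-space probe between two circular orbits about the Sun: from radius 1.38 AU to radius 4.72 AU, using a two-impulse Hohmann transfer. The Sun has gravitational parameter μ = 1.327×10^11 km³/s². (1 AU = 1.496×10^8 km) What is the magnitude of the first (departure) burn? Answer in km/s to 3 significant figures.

Δv₁ = 6.19 km/s

In km: r₁ = 1.38 × 1.496×10^8 = 2.06448×10^8 km; r₂ = 4.72 × 1.496×10^8 = 7.06112×10^8 km.
Semi-major axis of the transfer orbit: a_t = (2.06448×10^8 + 7.06112×10^8)/2 = 4.5628×10^8 km.
On the circular orbit at r = 2.06448×10^8 km, v_c = √(μ/r) = 25.353 km/s.
Vis-viva on the transfer ellipse at r = 2.06448×10^8 km gives v_t = √[μ(2/r − 1/a_t)] = 31.539 km/s.
Δv₁ = |v_t − v_c| = |31.539 − 25.353| = 6.186 km/s.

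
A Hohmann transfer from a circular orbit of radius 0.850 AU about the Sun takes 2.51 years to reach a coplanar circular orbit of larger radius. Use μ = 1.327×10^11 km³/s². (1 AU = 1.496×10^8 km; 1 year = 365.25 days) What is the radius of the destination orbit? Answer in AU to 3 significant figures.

r₂ = 5.01 AU

In km: r₁ = 0.850 × 1.496×10^8 = 1.2716×10^8 km.
Transfer time t = 2.51 years × 365.25 × 86400 s = 7.9209576×10^7 s, and t = π√(a_t³/μ).
So a_t = (μ t²/π²)^(1/3) = (1.327×10^11 × (7.9209576×10^7)² / π²)^(1/3) = 4.3857×10^8 km.
Since a_t = (r₁ + r₂)/2, r₂ = 2a_t − r₁ = 2×4.3857×10^8 − 1.2716×10^8 = 7.4998×10^8 km.
In AU: r₂ = 7.4998×10^8 / 1.496×10^8 = 5.01 AU.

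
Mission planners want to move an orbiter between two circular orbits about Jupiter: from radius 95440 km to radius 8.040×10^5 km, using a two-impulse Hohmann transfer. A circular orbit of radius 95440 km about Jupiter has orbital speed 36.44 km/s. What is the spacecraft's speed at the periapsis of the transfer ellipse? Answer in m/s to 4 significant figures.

From the circular-orbit relation v² = μ/r at r = 95440 km: μ = v²r = (36.44)² × 95440 = 1.26732×10^8 km³/s².
The Hohmann ellipse has a_t = (r₁ + r₂)/2 = 4.4972×10^5 km.
At periapsis, r = 95440 km.
Applying v² = μ(2/r − 1/a_t): v = 48.72 km/s.

v = 48720 m/s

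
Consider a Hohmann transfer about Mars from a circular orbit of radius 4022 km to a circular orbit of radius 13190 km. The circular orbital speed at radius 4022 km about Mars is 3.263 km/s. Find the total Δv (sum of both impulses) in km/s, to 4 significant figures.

Δv = 1.347 km/s

From the circular-orbit relation v² = μ/r at r = 4022 km: μ = v²r = (3.263)² × 4022 = 42822.9 km³/s².
Transfer-ellipse semi-major axis a_t = (r₁ + r₂)/2 = (4022 + 13190)/2 = 8606 km.
Circular speed at r₁: v₁ = √(μ/r₁) = √(42822.9/4022) = 3.2630 km/s.
Transfer-orbit speed at r₁ (v² = μ(2/r − 1/a)): v_p = √[μ(2/r₁ − 1/a_t)] = 4.0396 km/s.
First burn Δv₁ = |v_p − v₁| = 0.7766 km/s.
At r₂, v₂ = √(μ/r₂) = 1.802 km/s.
Transfer-orbit speed at r₂: v_a = √[μ(2/r₂ − 1/a_t)] = 1.232 km/s.
Second burn Δv₂ = |v₂ − v_a| = 0.5700 km/s.
Total Δv = Δv₁ + Δv₂ = 1.347 km/s.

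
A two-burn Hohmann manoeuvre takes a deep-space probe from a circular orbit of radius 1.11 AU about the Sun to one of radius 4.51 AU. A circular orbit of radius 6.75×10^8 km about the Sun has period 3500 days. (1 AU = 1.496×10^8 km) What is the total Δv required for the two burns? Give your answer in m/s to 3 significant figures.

From Kepler's third law T² = 4π²r³/μ at r = 6.75×10^8 km, T = 3500 days = 3500 × 86400 s = 3.024×10^8 s: μ = 4π²r³/T² = 1.32772×10^11 km³/s².
In km: r₁ = 1.11 × 1.496×10^8 = 1.66056×10^8 km; r₂ = 4.51 × 1.496×10^8 = 6.74696×10^8 km.
Transfer-ellipse semi-major axis a_t = (r₁ + r₂)/2 = (1.66056×10^8 + 6.74696×10^8)/2 = 4.20376×10^8 km.
At r₁ the circular-orbit speed is v₁ = √(μ/r₁) = 28.277 km/s.
Transfer-orbit speed at r₁ (vis-viva equation): v_p = √[μ(2/r₁ − 1/a_t)] = 35.823 km/s.
First burn Δv₁ = |v_p − v₁| = 7.546 km/s.
Circular speed at r₂: v₂ = √(μ/r₂) = 14.028 km/s.
Transfer-orbit speed at r₂: v_a = √[μ(2/r₂ − 1/a_t)] = 8.8167 km/s.
Second burn Δv₂ = |v₂ − v_a| = 5.211 km/s.
Total Δv = Δv₁ + Δv₂ = 12.76 km/s.

Δv = 12800 m/s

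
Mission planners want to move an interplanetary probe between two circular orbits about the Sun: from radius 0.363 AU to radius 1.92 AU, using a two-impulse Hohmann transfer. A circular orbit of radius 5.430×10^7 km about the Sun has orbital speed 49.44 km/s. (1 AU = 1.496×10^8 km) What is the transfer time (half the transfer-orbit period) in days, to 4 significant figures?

t = 222.7 days

From the circular-orbit relation v² = μ/r at r = 5.430×10^7 km: μ = v²r = (49.44)² × 5.430×10^7 = 1.32726×10^11 km³/s².
In km: r₁ = 0.363 × 1.496×10^8 = 5.43048×10^7 km; r₂ = 1.92 × 1.496×10^8 = 2.87232×10^8 km.
Semi-major axis of the transfer orbit: a_t = (5.43048×10^7 + 2.87232×10^8)/2 = 1.707684×10^8 km.
By Kepler's third law the transfer-orbit period is T = 2π√(a_t³/μ), so t = T/2 = 1.924×10^7 s.
Converting: 1.924×10^7 s ÷ 86400 s/day = 222.7 days.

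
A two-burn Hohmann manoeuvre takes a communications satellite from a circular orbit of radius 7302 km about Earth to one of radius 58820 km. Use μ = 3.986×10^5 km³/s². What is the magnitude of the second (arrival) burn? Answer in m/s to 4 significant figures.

Transfer-ellipse semi-major axis a_t = (r₁ + r₂)/2 = (7302 + 58820)/2 = 33061 km.
Circular speed at r = 58820 km: v_c = √(μ/r) = 2.603 km/s.
Transfer-orbit speed at the same r (vis-viva, a = a_t): v_t = √[μ(2/r − 1/a_t)] = 1.223 km/s.
Δv₂ = |v_t − v_c| = |1.223 − 2.603| = 1.380 km/s.

Δv₂ = 1380 m/s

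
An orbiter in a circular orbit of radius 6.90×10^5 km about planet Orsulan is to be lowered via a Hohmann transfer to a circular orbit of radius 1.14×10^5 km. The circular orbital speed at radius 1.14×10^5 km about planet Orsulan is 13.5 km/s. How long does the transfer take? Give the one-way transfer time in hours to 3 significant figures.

From the circular-orbit relation v² = μ/r at r = 1.14×10^5 km: μ = v²r = (13.5)² × 1.14×10^5 = 2.07765×10^7 km³/s².
Transfer-ellipse semi-major axis a_t = (r₁ + r₂)/2 = (6.900×10^5 + 1.140×10^5)/2 = 4.020×10^5 km.
Transfer time t = π√(a_t³/μ) = π√((4.020×10^5)³ / 2.07765×10^7) = 1.757×10^5 s.
Converting: 1.757×10^5 s ÷ 3600 s/hour = 48.8 hours.

t = 48.8 hours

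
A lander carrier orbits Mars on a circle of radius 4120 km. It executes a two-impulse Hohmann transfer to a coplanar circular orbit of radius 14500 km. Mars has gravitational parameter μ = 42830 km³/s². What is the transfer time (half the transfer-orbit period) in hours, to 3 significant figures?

Semi-major axis of the transfer orbit: a_t = (4120 + 14500)/2 = 9310 km.
Half the transfer-orbit period gives t = π√(a_t³/μ) = 13640 s.
Converting: 13640 s ÷ 3600 s/hour = 3.79 hours.

t = 3.79 hours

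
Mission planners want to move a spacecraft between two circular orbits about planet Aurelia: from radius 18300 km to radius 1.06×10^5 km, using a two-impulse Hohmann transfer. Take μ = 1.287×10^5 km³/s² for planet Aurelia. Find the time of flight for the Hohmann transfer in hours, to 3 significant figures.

The Hohmann ellipse has a_t = (r₁ + r₂)/2 = 62150 km.
By Kepler's third law the transfer-orbit period is T = 2π√(a_t³/μ), so t = T/2 = 1.357×10^5 s.
Converting: 1.357×10^5 s ÷ 3600 s/hour = 37.7 hours.

t = 37.7 hours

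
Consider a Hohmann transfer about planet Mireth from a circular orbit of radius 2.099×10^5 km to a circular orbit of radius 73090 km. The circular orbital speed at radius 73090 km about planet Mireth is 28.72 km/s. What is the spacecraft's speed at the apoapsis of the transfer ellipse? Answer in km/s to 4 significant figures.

v = 12.18 km/s

From the circular-orbit relation v² = μ/r at r = 73090 km: μ = v²r = (28.72)² × 73090 = 6.02874×10^7 km³/s².
Transfer-ellipse semi-major axis a_t = (r₁ + r₂)/2 = (2.099×10^5 + 73090)/2 = 1.41495×10^5 km.
At apoapsis, r = 2.099×10^5 km.
From the vis-viva equation, v = √[μ(2/r − 1/a_t)] = 12.18 km/s.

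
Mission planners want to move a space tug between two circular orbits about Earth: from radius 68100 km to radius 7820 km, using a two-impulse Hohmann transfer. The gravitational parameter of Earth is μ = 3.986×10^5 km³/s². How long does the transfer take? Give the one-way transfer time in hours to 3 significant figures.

t = 10.2 hours

Semi-major axis of the transfer orbit: a_t = (68100 + 7820)/2 = 37960 km.
Half the transfer-orbit period gives t = π√(a_t³/μ) = 36800 s.
Converting: 36800 s ÷ 3600 s/hour = 10.2 hours.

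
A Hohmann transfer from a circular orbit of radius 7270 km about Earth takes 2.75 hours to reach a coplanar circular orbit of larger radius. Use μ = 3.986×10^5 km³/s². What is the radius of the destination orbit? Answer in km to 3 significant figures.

Transfer time t = 2.75 hours = 9900 s, and t = π√(a_t³/μ).
So a_t = (μ t²/π²)^(1/3) = (3.986×10^5 × (9900)² / π²)^(1/3) = 15819 km.
Since a_t = (r₁ + r₂)/2, r₂ = 2a_t − r₁ = 2×15819 − 7270 = 24368 km.

r₂ = 24400 km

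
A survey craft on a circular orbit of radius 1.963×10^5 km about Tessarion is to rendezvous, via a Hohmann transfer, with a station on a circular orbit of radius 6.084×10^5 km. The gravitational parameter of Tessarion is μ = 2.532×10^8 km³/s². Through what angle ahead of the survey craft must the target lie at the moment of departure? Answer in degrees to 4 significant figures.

φ = 83.20°

Semi-major axis of the transfer orbit: a_t = (1.963×10^5 + 6.084×10^5)/2 = 4.0235×10^5 km.
Transfer time t = π√(a_t³/μ) = 50387.6 s.
Target angular speed ω₂ = √(μ/r₂³) = 3.35311×10^-5 rad/s.
Angle swept by the target during transfer: ω₂·t = 1.68955 rad = 96.80°.
The survey craft traverses 180° on the transfer ellipse, so the target must lead by 180° − 96.80° = 83.20°.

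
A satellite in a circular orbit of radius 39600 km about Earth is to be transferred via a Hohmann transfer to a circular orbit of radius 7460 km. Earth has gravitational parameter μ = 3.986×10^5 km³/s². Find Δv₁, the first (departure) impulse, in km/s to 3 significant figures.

Semi-major axis of the transfer orbit: a_t = (39600 + 7460)/2 = 23530 km.
On the circular orbit at r = 39600 km, v_c = √(μ/r) = 3.1726 km/s.
Transfer-orbit speed at the same r (vis-viva, a = a_t): v_t = √[μ(2/r − 1/a_t)] = 1.7864 km/s.
Δv₁ = |v_t − v_c| = |1.7864 − 3.1726| = 1.386 km/s.

Δv₁ = 1.39 km/s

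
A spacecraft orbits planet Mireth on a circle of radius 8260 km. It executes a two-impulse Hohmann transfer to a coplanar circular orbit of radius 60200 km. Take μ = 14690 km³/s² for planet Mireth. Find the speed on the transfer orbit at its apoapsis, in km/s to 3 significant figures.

v = 0.243 km/s

Semi-major axis of the transfer orbit: a_t = (8260 + 60200)/2 = 34230 km.
At apoapsis, r = 60200 km.
From the vis-viva equation, v = √[μ(2/r − 1/a_t)] = 0.2427 km/s.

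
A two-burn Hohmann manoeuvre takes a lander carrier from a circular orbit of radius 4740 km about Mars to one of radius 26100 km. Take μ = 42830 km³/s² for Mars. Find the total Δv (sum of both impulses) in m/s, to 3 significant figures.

Δv = 1480 m/s

Transfer-ellipse semi-major axis a_t = (r₁ + r₂)/2 = (4740 + 26100)/2 = 15420 km.
At r₁ the circular-orbit speed is v₁ = √(μ/r₁) = 3.0060 km/s.
On the transfer ellipse at r₁, vis-viva equation gives v_p = √[μ(2/r₁ − 1/a_t)] = 3.9108 km/s.
First burn Δv₁ = |v_p − v₁| = 0.9048 km/s.
Circular speed at r₂: v₂ = √(μ/r₂) = 1.281 km/s.
Transfer-orbit speed at r₂: v_a = √[μ(2/r₂ − 1/a_t)] = 0.7102 km/s.
Second burn Δv₂ = |v₂ − v_a| = 0.5708 km/s.
Δv = Δv₁ + Δv₂ = 0.9048 + 0.5708 = 1.476 km/s.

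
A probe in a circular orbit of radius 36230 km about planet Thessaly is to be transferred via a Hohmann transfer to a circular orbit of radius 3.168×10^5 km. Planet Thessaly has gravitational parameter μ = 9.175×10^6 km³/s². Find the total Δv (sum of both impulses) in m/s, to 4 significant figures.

Δv = 8349 m/s

The Hohmann ellipse has a_t = (r₁ + r₂)/2 = 1.76515×10^5 km.
At r₁ the circular-orbit speed is v₁ = √(μ/r₁) = 15.9136 km/s.
On the transfer ellipse at r₁, v² = μ(2/r − 1/a) gives v_p = √[μ(2/r₁ − 1/a_t)] = 21.3192 km/s.
First burn Δv₁ = |v_p − v₁| = 5.406 km/s.
At r₂, v₂ = √(μ/r₂) = 5.38159 km/s.
Transfer-orbit speed at r₂: v_a = √[μ(2/r₂ − 1/a_t)] = 2.43811 km/s.
Second burn Δv₂ = |v₂ − v_a| = 2.943 km/s.
Δv = Δv₁ + Δv₂ = 5.406 + 2.943 = 8.349 km/s.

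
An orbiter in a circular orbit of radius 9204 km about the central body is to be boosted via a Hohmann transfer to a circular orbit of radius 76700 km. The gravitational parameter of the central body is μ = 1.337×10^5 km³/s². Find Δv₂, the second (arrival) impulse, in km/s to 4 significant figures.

Semi-major axis of the transfer orbit: a_t = (9204 + 76700)/2 = 42952 km.
On the circular orbit at r = 76700 km, v_c = √(μ/r) = 1.3203 km/s.
Transfer-orbit speed at the same r (vis-viva, a = a_t): v_t = √[μ(2/r − 1/a_t)] = 0.61117 km/s.
Δv₂ = |v_t − v_c| = |0.61117 − 1.3203| = 0.7091 km/s.

Δv₂ = 0.7091 km/s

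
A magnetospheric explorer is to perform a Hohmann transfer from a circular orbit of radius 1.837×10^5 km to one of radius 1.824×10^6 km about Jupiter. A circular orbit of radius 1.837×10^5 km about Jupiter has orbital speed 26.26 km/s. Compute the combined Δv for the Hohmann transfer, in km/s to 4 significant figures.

From the circular-orbit relation v² = μ/r at r = 1.837×10^5 km: μ = v²r = (26.26)² × 1.837×10^5 = 1.26677×10^8 km³/s².
The Hohmann ellipse has a_t = (r₁ + r₂)/2 = 1.00385×10^6 km.
At r₁ the circular-orbit speed is v₁ = √(μ/r₁) = 26.260 km/s.
Transfer-orbit speed at r₁ (vis-viva equation): v_p = √[μ(2/r₁ − 1/a_t)] = 35.398 km/s.
First burn Δv₁ = |v_p − v₁| = 9.138 km/s.
Circular speed at r₂: v₂ = √(μ/r₂) = 8.334 km/s.
Transfer-orbit speed at r₂: v_a = √[μ(2/r₂ − 1/a_t)] = 3.565 km/s.
Second burn Δv₂ = |v₂ − v_a| = 4.769 km/s.
Δv = Δv₁ + Δv₂ = 9.138 + 4.769 = 13.91 km/s.

Δv = 13.91 km/s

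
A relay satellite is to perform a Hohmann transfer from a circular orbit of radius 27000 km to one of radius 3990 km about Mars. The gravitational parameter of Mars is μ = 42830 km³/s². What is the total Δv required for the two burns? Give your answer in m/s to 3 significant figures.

Δv = 1670 m/s

The Hohmann ellipse has a_t = (r₁ + r₂)/2 = 15495 km.
Circular speed at r₁: v₁ = √(μ/r₁) = √(42830/27000) = 1.2595 km/s.
Transfer-orbit speed at r₁ (vis-viva equation): v_a = √[μ(2/r₁ − 1/a_t)] = 0.63912 km/s.
First burn Δv₁ = |v_a − v₁| = 0.6204 km/s.
Circular speed at r₂: v₂ = √(μ/r₂) = 3.276 km/s.
Transfer-orbit speed at r₂: v_p = √[μ(2/r₂ − 1/a_t)] = 4.325 km/s.
Second burn Δv₂ = |v₂ − v_p| = 1.049 km/s.
Total Δv = Δv₁ + Δv₂ = 1.669 km/s.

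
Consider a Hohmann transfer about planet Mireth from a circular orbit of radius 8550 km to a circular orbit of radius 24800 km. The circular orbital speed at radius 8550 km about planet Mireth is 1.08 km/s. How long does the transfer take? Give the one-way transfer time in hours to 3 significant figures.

From the circular-orbit relation v² = μ/r at r = 8550 km: μ = v²r = (1.08)² × 8550 = 9972.72 km³/s².
Transfer-ellipse semi-major axis a_t = (r₁ + r₂)/2 = (8550 + 24800)/2 = 16675 km.
By Kepler's third law the transfer-orbit period is T = 2π√(a_t³/μ), so t = T/2 = 67740 s.
Converting: 67740 s ÷ 3600 s/hour = 18.8 hours.

t = 18.8 hours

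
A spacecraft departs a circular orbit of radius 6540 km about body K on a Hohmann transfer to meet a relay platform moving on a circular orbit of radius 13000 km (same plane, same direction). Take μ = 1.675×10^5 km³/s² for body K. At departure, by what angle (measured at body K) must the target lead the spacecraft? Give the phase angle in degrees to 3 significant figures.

φ = 62.7°

Semi-major axis of the transfer orbit: a_t = (6540 + 13000)/2 = 9770 km.
Transfer time t = π√(a_t³/μ) = 7413 s.
The target's mean motion on its circular orbit is ω₂ = √(μ/r₂³) = 2.761×10^-4 rad/s.
Angle swept by the target during transfer: ω₂·t = 2.047 rad = 117.3°.
Arrival is 180° from departure on the ellipse, so φ = 180° − 117.3° = 62.7°.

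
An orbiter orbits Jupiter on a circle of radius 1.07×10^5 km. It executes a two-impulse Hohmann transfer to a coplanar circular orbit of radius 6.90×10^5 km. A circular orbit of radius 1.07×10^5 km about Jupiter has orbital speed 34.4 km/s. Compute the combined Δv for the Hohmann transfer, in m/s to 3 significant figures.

Δv = 17400 m/s

From the circular-orbit relation v² = μ/r at r = 1.07×10^5 km: μ = v²r = (34.4)² × 1.07×10^5 = 1.26620×10^8 km³/s².
Transfer-ellipse semi-major axis a_t = (r₁ + r₂)/2 = (1.070×10^5 + 6.900×10^5)/2 = 3.985×10^5 km.
At r₁ the circular-orbit speed is v₁ = √(μ/r₁) = 34.400 km/s.
Transfer-orbit speed at r₁ (vis-viva): v_p = √[μ(2/r₁ − 1/a_t)] = 45.266 km/s.
First burn Δv₁ = |v_p − v₁| = 10.866 km/s.
At r₂, v₂ = √(μ/r₂) = 13.5465 km/s.
Transfer-orbit speed at r₂: v_a = √[μ(2/r₂ − 1/a_t)] = 7.01946 km/s.
Second burn Δv₂ = |v₂ − v_a| = 6.5270 km/s.
Δv = Δv₁ + Δv₂ = 10.866 + 6.5270 = 17.39 km/s.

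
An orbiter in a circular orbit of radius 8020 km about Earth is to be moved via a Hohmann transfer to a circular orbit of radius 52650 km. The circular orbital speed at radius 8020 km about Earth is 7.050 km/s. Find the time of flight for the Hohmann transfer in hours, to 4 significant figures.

From the circular-orbit relation v² = μ/r at r = 8020 km: μ = v²r = (7.050)² × 8020 = 3.98614×10^5 km³/s².
The Hohmann ellipse has a_t = (r₁ + r₂)/2 = 30335 km.
Transfer time t = π√(a_t³/μ) = π√((30335)³ / 3.98614×10^5) = 26290 s.
Converting: 26290 s ÷ 3600 s/hour = 7.303 hours.

t = 7.303 hours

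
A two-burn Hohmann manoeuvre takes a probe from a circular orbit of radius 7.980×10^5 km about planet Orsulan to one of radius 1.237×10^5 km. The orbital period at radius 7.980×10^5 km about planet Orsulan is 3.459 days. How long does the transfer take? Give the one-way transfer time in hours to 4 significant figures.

t = 18.22 hours

From Kepler's third law T² = 4π²r³/μ at r = 7.980×10^5 km, T = 3.459 days = 3.459 × 86400 s = 2.988576×10^5 s: μ = 4π²r³/T² = 2.24616×10^8 km³/s².
Semi-major axis of the transfer orbit: a_t = (7.980×10^5 + 1.237×10^5)/2 = 4.6085×10^5 km.
By Kepler's third law the transfer-orbit period is T = 2π√(a_t³/μ), so t = T/2 = 65580 s.
Converting: 65580 s ÷ 3600 s/hour = 18.22 hours.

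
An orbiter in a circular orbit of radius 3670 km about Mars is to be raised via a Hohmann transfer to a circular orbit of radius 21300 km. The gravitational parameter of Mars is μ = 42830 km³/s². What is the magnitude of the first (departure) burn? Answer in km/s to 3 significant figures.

Transfer-ellipse semi-major axis a_t = (r₁ + r₂)/2 = (3670 + 21300)/2 = 12485 km.
Circular speed at r = 3670 km: v_c = √(μ/r) = 3.416 km/s.
Vis-viva on the transfer ellipse at r = 3670 km gives v_t = √[μ(2/r − 1/a_t)] = 4.462 km/s.
Δv₁ = |v_t − v_c| = |4.462 − 3.416| = 1.046 km/s.

Δv₁ = 1.05 km/s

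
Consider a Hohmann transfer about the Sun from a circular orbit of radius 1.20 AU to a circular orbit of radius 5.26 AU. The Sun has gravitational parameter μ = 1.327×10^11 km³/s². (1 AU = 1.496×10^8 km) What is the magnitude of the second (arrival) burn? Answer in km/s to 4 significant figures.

Δv₂ = 5.071 km/s

In km: r₁ = 1.20 × 1.496×10^8 = 1.7952×10^8 km; r₂ = 5.26 × 1.496×10^8 = 7.86896×10^8 km.
Transfer-ellipse semi-major axis a_t = (r₁ + r₂)/2 = (1.7952×10^8 + 7.86896×10^8)/2 = 4.83208×10^8 km.
Circular speed at r = 7.86896×10^8 km: v_c = √(μ/r) = 12.986 km/s.
Vis-viva on the transfer ellipse at r = 7.86896×10^8 km gives v_t = √[μ(2/r − 1/a_t)] = 7.9153 km/s.
Δv₂ = |v_t − v_c| = |7.9153 − 12.986| = 5.071 km/s.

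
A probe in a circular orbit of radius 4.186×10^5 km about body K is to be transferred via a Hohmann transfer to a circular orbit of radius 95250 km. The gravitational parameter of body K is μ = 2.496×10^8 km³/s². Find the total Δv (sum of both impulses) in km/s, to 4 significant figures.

Δv = 23.70 km/s

Transfer-ellipse semi-major axis a_t = (r₁ + r₂)/2 = (4.186×10^5 + 95250)/2 = 2.56925×10^5 km.
At r₁ the circular-orbit speed is v₁ = √(μ/r₁) = 24.419 km/s.
On the transfer ellipse at r₁, vis-viva equation gives v_a = √[μ(2/r₁ − 1/a_t)] = 14.868 km/s.
First burn Δv₁ = |v_a − v₁| = 9.551 km/s.
At r₂, v₂ = √(μ/r₂) = 51.19 km/s.
Transfer-orbit speed at r₂: v_p = √[μ(2/r₂ − 1/a_t)] = 65.34 km/s.
Second burn Δv₂ = |v₂ − v_p| = 14.15 km/s.
Total Δv = Δv₁ + Δv₂ = 23.70 km/s.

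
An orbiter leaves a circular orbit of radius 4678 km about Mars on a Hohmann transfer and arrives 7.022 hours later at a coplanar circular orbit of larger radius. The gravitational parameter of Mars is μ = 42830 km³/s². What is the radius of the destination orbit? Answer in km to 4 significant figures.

Transfer time t = 7.022 hours = 25279.2 s, and t = π√(a_t³/μ).
So a_t = (μ t²/π²)^(1/3) = (42830 × (25279.2)² / π²)^(1/3) = 14049 km.
Since a_t = (r₁ + r₂)/2, r₂ = 2a_t − r₁ = 2×14049 − 4678 = 23420 km.

r₂ = 23420 km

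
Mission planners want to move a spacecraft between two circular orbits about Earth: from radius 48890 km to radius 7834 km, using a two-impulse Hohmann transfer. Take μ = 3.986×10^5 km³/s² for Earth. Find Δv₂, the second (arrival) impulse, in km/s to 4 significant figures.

Δv₂ = 2.232 km/s

The Hohmann ellipse has a_t = (r₁ + r₂)/2 = 28362 km.
Circular speed at r = 7834 km: v_c = √(μ/r) = 7.133 km/s.
Transfer-orbit speed at the same r (vis-viva, a = a_t): v_t = √[μ(2/r − 1/a_t)] = 9.365 km/s.
Δv₂ = |v_t − v_c| = |9.365 − 7.133| = 2.232 km/s.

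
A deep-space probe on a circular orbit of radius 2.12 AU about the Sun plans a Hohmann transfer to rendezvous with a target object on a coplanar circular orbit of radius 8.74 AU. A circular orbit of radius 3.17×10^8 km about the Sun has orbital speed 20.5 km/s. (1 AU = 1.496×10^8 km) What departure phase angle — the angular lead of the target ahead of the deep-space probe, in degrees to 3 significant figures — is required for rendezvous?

φ = 91.9°

From the circular-orbit relation v² = μ/r at r = 3.17×10^8 km: μ = v²r = (20.5)² × 3.17×10^8 = 1.33219×10^11 km³/s².
In km: r₁ = 2.12 × 1.496×10^8 = 3.17152×10^8 km; r₂ = 8.74 × 1.496×10^8 = 1.307504×10^9 km.
The Hohmann ellipse has a_t = (r₁ + r₂)/2 = 8.12328×10^8 km.
The half-period of the transfer ellipse is t = π√(a_t³/μ) = 1.99280×10^8 s.
Target angular speed ω₂ = √(μ/r₂³) = 7.72003×10^-9 rad/s.
Angle swept by the target during transfer: ω₂·t = 1.53845 rad = 88.147°.
The deep-space probe traverses 180° on the transfer ellipse, so the target must lead by 180° − 88.147° = 91.9°.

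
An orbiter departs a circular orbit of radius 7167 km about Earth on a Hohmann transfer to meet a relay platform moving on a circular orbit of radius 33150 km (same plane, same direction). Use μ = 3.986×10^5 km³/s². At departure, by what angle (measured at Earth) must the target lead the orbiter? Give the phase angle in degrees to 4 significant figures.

Transfer-ellipse semi-major axis a_t = (r₁ + r₂)/2 = (7167 + 33150)/2 = 20158.5 km.
Transfer time t = π√(a_t³/μ) = 14241.92 s.
The target's mean motion on its circular orbit is ω₂ = √(μ/r₂³) = 1.046028×10^-4 rad/s.
Angle swept by the target during transfer: ω₂·t = 1.48974 rad = 85.36°.
Arrival is 180° from departure on the ellipse, so φ = 180° − 85.36° = 94.64°.

φ = 94.64°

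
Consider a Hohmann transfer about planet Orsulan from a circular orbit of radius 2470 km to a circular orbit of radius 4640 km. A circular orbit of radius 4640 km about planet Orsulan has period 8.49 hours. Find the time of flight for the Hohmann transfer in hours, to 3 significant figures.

t = 2.85 hours

From Kepler's third law T² = 4π²r³/μ at r = 4640 km, T = 8.49 hours = 8.49 × 3600 s = 30564 s: μ = 4π²r³/T² = 4221.76 km³/s².
The Hohmann ellipse has a_t = (r₁ + r₂)/2 = 3555 km.
By Kepler's third law the transfer-orbit period is T = 2π√(a_t³/μ), so t = T/2 = 10250 s.
Converting: 10250 s ÷ 3600 s/hour = 2.85 hours.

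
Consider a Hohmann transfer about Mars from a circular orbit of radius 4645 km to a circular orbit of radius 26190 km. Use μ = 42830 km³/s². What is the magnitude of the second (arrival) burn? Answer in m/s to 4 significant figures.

Δv₂ = 576.9 m/s

The Hohmann ellipse has a_t = (r₁ + r₂)/2 = 15417.5 km.
On the circular orbit at r = 26190 km, v_c = √(μ/r) = 1.2788 km/s.
Vis-viva on the transfer ellipse at r = 26190 km gives v_t = √[μ(2/r − 1/a_t)] = 0.70193 km/s.
Δv₂ = |v_t − v_c| = |0.70193 − 1.2788| = 0.5769 km/s.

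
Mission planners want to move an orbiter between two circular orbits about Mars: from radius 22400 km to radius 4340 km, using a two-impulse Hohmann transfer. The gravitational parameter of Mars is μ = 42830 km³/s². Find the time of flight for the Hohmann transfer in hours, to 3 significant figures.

t = 6.52 hours

Semi-major axis of the transfer orbit: a_t = (22400 + 4340)/2 = 13370 km.
By Kepler's third law the transfer-orbit period is T = 2π√(a_t³/μ), so t = T/2 = 23470 s.
Converting: 23470 s ÷ 3600 s/hour = 6.52 hours.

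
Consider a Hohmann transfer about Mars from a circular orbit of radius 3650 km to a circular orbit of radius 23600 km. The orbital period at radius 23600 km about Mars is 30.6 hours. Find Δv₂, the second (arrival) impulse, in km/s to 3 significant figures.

From Kepler's third law T² = 4π²r³/μ at r = 23600 km, T = 30.6 hours = 30.6 × 3600 s = 1.1016×10^5 s: μ = 4π²r³/T² = 42761.0 km³/s².
Semi-major axis of the transfer orbit: a_t = (3650 + 23600)/2 = 13625 km.
On the circular orbit at r = 23600 km, v_c = √(μ/r) = 1.3461 km/s.
Vis-viva on the transfer ellipse at r = 23600 km gives v_t = √[μ(2/r − 1/a_t)] = 0.69670 km/s.
Δv₂ = |v_t − v_c| = |0.69670 − 1.3461| = 0.6494 km/s.

Δv₂ = 0.649 km/s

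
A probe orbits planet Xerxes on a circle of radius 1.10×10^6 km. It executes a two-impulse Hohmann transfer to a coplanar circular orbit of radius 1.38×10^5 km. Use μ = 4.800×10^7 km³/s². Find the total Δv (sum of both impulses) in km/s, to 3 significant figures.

Δv = 9.70 km/s

Semi-major axis of the transfer orbit: a_t = (1.100×10^6 + 1.380×10^5)/2 = 6.190×10^5 km.
At r₁ the circular-orbit speed is v₁ = √(μ/r₁) = 6.60578 km/s.
On the transfer ellipse at r₁, vis-viva gives v_a = √[μ(2/r₁ − 1/a_t)] = 3.11902 km/s.
First burn Δv₁ = |v_a − v₁| = 3.48676 km/s.
At r₂, v₂ = √(μ/r₂) = 18.650096 km/s.
Transfer-orbit speed at r₂: v_p = √[μ(2/r₂ − 1/a_t)] = 24.861773 km/s.
Second burn Δv₂ = |v₂ − v_p| = 6.21168 km/s.
Total Δv = Δv₁ + Δv₂ = 9.698 km/s.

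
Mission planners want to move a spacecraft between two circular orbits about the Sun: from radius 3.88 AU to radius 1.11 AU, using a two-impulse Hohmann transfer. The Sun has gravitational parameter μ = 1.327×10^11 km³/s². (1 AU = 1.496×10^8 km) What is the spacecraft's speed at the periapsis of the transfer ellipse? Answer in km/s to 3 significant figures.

v = 35.3 km/s

In km: r₁ = 3.88 × 1.496×10^8 = 5.80448×10^8 km; r₂ = 1.11 × 1.496×10^8 = 1.66056×10^8 km.
Transfer-ellipse semi-major axis a_t = (r₁ + r₂)/2 = (5.80448×10^8 + 1.66056×10^8)/2 = 3.73252×10^8 km.
At periapsis, r = 1.66056×10^8 km.
From the vis-viva equation, v = √[μ(2/r − 1/a_t)] = 35.25 km/s.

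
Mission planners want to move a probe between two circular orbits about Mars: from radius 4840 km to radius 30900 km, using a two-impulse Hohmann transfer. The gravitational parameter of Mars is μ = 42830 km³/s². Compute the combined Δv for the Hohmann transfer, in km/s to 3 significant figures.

Δv = 1.50 km/s

Transfer-ellipse semi-major axis a_t = (r₁ + r₂)/2 = (4840 + 30900)/2 = 17870 km.
Circular speed at r₁: v₁ = √(μ/r₁) = √(42830/4840) = 2.975 km/s.
Transfer-orbit speed at r₁ (vis-viva equation): v_p = √[μ(2/r₁ − 1/a_t)] = 3.912 km/s.
First burn Δv₁ = |v_p − v₁| = 0.9370 km/s.
Circular speed at r₂: v₂ = √(μ/r₂) = 1.1773 km/s.
Transfer-orbit speed at r₂: v_a = √[μ(2/r₂ − 1/a_t)] = 0.61271 km/s.
Second burn Δv₂ = |v₂ − v_a| = 0.5646 km/s.
Total Δv = Δv₁ + Δv₂ = 1.502 km/s.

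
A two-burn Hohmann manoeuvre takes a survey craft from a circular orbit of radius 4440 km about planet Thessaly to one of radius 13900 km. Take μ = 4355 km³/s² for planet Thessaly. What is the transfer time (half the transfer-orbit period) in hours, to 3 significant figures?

Transfer-ellipse semi-major axis a_t = (r₁ + r₂)/2 = (4440 + 13900)/2 = 9170 km.
Transfer time t = π√(a_t³/μ) = π√((9170)³ / 4355) = 41800 s.
Converting: 41800 s ÷ 3600 s/hour = 11.6 hours.

t = 11.6 hours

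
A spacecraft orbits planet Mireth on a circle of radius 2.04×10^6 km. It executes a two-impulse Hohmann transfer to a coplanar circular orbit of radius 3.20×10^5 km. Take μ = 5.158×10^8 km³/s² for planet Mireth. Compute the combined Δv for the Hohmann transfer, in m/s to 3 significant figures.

Δv = 20300 m/s

Transfer-ellipse semi-major axis a_t = (r₁ + r₂)/2 = (2.040×10^6 + 3.200×10^5)/2 = 1.180×10^6 km.
Circular speed at r₁: v₁ = √(μ/r₁) = √(5.158×10^8/2.040×10^6) = 15.901 km/s.
On the transfer ellipse at r₁, vis-viva gives v_a = √[μ(2/r₁ − 1/a_t)] = 8.2806 km/s.
First burn Δv₁ = |v_a − v₁| = 7.620 km/s.
Circular speed at r₂: v₂ = √(μ/r₂) = 40.15 km/s.
Transfer-orbit speed at r₂: v_p = √[μ(2/r₂ − 1/a_t)] = 52.79 km/s.
Second burn Δv₂ = |v₂ − v_p| = 12.64 km/s.
Δv = Δv₁ + Δv₂ = 7.620 + 12.64 = 20.26 km/s.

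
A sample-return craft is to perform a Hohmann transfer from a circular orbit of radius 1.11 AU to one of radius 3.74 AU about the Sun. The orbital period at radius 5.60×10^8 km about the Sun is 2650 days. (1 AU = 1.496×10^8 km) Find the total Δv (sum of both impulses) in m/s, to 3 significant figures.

Δv = 11800 m/s

From Kepler's third law T² = 4π²r³/μ at r = 5.60×10^8 km, T = 2650 days = 2650 × 86400 s = 2.2896×10^8 s: μ = 4π²r³/T² = 1.32253×10^11 km³/s².
In km: r₁ = 1.11 × 1.496×10^8 = 1.66056×10^8 km; r₂ = 3.74 × 1.496×10^8 = 5.59504×10^8 km.
Transfer-ellipse semi-major axis a_t = (r₁ + r₂)/2 = (1.66056×10^8 + 5.59504×10^8)/2 = 3.6278×10^8 km.
At r₁ the circular-orbit speed is v₁ = √(μ/r₁) = 28.221 km/s.
Transfer-orbit speed at r₁ (vis-viva): v_p = √[μ(2/r₁ − 1/a_t)] = 35.047 km/s.
First burn Δv₁ = |v_p − v₁| = 6.826 km/s.
At r₂, v₂ = √(μ/r₂) = 15.3745 km/s.
Transfer-orbit speed at r₂: v_a = √[μ(2/r₂ − 1/a_t)] = 10.4017 km/s.
Second burn Δv₂ = |v₂ − v_a| = 4.973 km/s.
Total Δv = Δv₁ + Δv₂ = 11.80 km/s.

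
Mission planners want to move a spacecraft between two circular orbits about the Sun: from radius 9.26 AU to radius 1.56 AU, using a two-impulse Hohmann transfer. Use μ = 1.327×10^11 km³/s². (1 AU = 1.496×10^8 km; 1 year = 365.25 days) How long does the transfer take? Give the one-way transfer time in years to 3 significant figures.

t = 6.29 years

In km: r₁ = 9.26 × 1.496×10^8 = 1.385296×10^9 km; r₂ = 1.56 × 1.496×10^8 = 2.33376×10^8 km.
Transfer-ellipse semi-major axis a_t = (r₁ + r₂)/2 = (1.385296×10^9 + 2.33376×10^8)/2 = 8.09336×10^8 km.
By Kepler's third law the transfer-orbit period is T = 2π√(a_t³/μ), so t = T/2 = 1.986×10^8 s.
Converting: 1.986×10^8 s ÷ 3.15576×10^7 s/year (365.25 × 86400) = 6.29 years.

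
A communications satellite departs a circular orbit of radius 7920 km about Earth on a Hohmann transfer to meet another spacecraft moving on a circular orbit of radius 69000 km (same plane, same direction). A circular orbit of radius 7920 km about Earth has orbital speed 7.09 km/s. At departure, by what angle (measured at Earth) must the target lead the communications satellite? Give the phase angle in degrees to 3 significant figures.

φ = 105°

From the circular-orbit relation v² = μ/r at r = 7920 km: μ = v²r = (7.09)² × 7920 = 3.98123×10^5 km³/s².
Transfer-ellipse semi-major axis a_t = (r₁ + r₂)/2 = (7920 + 69000)/2 = 38460 km.
Transfer time t = π√(a_t³/μ) = 37553.89 s.
Target angular speed ω₂ = √(μ/r₂³) = 3.481250×10^-5 rad/s.
Angle swept by the target during transfer: ω₂·t = 1.30734 rad = 74.91°.
Arrival is 180° from departure on the ellipse, so φ = 180° − 74.91° = 105°.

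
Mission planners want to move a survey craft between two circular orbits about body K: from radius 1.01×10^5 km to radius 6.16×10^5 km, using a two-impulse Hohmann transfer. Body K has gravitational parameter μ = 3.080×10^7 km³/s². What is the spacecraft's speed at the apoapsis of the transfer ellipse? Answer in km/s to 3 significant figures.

The Hohmann ellipse has a_t = (r₁ + r₂)/2 = 3.585×10^5 km.
At apoapsis, r = 6.160×10^5 km.
From the vis-viva equation, v = √[μ(2/r − 1/a_t)] = 3.753 km/s.

v = 3.75 km/s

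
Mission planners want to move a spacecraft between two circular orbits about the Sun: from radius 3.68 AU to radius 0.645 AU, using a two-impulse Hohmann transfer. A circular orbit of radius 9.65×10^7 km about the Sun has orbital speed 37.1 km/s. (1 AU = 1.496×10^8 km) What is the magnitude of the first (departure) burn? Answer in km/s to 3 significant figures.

Δv₁ = 7.05 km/s

From the circular-orbit relation v² = μ/r at r = 9.65×10^7 km: μ = v²r = (37.1)² × 9.65×10^7 = 1.32824×10^11 km³/s².
In km: r₁ = 3.68 × 1.496×10^8 = 5.50528×10^8 km; r₂ = 0.645 × 1.496×10^8 = 9.6492×10^7 km.
Transfer-ellipse semi-major axis a_t = (r₁ + r₂)/2 = (5.50528×10^8 + 9.6492×10^7)/2 = 3.2351×10^8 km.
On the circular orbit at r = 5.50528×10^8 km, v_c = √(μ/r) = 15.533 km/s.
Vis-viva on the transfer ellipse at r = 5.50528×10^8 km gives v_t = √[μ(2/r − 1/a_t)] = 8.4830 km/s.
Δv₁ = |v_t − v_c| = |8.4830 − 15.533| = 7.050 km/s.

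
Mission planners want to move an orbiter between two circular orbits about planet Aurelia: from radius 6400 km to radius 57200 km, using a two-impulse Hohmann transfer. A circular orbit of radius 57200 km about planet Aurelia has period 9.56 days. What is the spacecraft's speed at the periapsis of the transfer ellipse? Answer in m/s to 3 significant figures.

v = 1740 m/s

From Kepler's third law T² = 4π²r³/μ at r = 57200 km, T = 9.56 days = 9.56 × 86400 s = 8.25984×10^5 s: μ = 4π²r³/T² = 10829.4 km³/s².
Semi-major axis of the transfer orbit: a_t = (6400 + 57200)/2 = 31800 km.
The periapsis of the transfer ellipse is at r = 6400 km.
Applying v² = μ(2/r − 1/a_t): v = 1.745 km/s.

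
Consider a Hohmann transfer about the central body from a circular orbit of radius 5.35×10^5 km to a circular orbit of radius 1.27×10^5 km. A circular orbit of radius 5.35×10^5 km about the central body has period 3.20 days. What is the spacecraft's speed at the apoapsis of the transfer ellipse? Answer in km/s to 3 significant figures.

From Kepler's third law T² = 4π²r³/μ at r = 5.35×10^5 km, T = 3.20 days = 3.20 × 86400 s = 2.7648×10^5 s: μ = 4π²r³/T² = 7.90849×10^7 km³/s².
Semi-major axis of the transfer orbit: a_t = (5.350×10^5 + 1.270×10^5)/2 = 3.310×10^5 km.
The apoapsis of the transfer ellipse is at r = 5.350×10^5 km.
Applying v² = μ(2/r − 1/a_t): v = 7.531 km/s.

v = 7.53 km/s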